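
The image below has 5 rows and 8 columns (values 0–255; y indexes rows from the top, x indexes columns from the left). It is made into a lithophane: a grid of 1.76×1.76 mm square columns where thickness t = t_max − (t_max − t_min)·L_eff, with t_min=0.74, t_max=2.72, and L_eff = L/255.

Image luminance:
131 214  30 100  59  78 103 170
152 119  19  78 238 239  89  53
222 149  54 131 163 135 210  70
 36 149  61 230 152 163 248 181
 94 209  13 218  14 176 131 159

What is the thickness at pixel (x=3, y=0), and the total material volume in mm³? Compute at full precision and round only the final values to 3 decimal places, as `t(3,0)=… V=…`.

t(3,0)=1.944 V=210.987

span = t_max - t_min = 2.72 - 0.74 = 1.980
L(3,0) = 100, L_eff = 100/255 = 0.392157
t(3,0) = 2.72 - 1.980·0.392157 = 1.944
Σt over all 5·8 pixels = 28948/425 ≈ 68.1129412
V = pitch²·Σt = 1.76²·28948/425 = 210.987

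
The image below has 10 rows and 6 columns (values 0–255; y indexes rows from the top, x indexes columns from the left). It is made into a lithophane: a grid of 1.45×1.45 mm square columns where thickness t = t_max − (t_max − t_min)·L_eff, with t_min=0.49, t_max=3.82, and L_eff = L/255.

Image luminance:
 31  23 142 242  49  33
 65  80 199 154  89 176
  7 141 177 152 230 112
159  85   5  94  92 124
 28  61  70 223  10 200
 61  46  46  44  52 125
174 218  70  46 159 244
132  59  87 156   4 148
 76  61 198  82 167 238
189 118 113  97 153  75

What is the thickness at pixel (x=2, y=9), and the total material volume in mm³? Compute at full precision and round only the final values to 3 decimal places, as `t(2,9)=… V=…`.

span = t_max - t_min = 3.82 - 0.49 = 3.330
L(2,9) = 113, L_eff = 113/255 = 0.443137
t(2,9) = 3.82 - 3.330·0.443137 = 2.344
Σt over all 10·6 pixels = 1205499/8500 ≈ 141.8234118
V = pitch²·Σt = 1.45²·1205499/8500 = 298.184

t(2,9)=2.344 V=298.184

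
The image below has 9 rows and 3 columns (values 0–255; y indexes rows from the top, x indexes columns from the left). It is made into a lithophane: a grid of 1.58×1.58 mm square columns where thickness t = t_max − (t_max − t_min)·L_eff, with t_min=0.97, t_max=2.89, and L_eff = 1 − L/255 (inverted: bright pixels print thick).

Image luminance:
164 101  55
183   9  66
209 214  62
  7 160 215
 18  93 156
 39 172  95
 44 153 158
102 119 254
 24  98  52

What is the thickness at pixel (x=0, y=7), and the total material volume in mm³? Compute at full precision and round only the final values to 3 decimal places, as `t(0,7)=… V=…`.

span = t_max - t_min = 2.89 - 0.97 = 1.920
L(0,7) = 102, L_eff = 1 - 102/255 = 0.600000 (inverted)
t(0,7) = 2.89 - 1.920·0.600000 = 1.738
Σt over all 9·3 pixels = 416023/8500 ≈ 48.9438824
V = pitch²·Σt = 1.58²·416023/8500 = 122.184

t(0,7)=1.738 V=122.184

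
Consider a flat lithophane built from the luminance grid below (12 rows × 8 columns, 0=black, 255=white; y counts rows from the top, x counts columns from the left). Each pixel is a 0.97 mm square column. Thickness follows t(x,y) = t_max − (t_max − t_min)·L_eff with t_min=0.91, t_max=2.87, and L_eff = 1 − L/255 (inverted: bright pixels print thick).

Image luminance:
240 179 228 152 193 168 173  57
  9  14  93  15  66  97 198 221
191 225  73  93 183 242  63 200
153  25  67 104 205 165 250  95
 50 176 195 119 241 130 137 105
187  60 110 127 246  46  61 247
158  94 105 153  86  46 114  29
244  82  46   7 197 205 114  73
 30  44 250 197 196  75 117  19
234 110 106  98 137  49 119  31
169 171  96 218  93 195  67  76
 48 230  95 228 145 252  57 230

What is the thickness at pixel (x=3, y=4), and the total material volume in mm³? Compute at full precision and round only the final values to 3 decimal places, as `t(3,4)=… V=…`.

span = t_max - t_min = 2.87 - 0.91 = 1.960
L(3,4) = 119, L_eff = 1 - 119/255 = 0.533333 (inverted)
t(3,4) = 2.87 - 1.960·0.533333 = 1.825
Σt over all 12·8 pixels = 391587/2125 ≈ 184.2762353
V = pitch²·Σt = 0.97²·391587/2125 = 173.386

t(3,4)=1.825 V=173.386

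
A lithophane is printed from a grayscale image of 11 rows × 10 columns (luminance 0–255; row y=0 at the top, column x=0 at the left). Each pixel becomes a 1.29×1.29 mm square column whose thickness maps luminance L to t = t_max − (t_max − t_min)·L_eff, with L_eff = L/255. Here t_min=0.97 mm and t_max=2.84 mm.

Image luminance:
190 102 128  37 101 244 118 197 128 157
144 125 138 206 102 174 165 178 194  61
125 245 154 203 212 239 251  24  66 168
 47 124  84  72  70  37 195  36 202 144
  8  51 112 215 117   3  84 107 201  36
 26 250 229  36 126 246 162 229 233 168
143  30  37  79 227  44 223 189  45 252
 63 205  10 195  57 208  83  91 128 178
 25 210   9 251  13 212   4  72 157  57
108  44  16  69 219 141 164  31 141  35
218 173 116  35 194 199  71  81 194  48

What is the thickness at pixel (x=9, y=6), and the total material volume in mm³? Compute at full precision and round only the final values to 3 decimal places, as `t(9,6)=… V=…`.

span = t_max - t_min = 2.84 - 0.97 = 1.870
L(9,6) = 252, L_eff = 252/255 = 0.988235
t(9,6) = 2.84 - 1.870·0.988235 = 0.992
Σt over all 11·10 pixels = 15719/75 ≈ 209.5866667
V = pitch²·Σt = 1.29²·15719/75 = 348.773

t(9,6)=0.992 V=348.773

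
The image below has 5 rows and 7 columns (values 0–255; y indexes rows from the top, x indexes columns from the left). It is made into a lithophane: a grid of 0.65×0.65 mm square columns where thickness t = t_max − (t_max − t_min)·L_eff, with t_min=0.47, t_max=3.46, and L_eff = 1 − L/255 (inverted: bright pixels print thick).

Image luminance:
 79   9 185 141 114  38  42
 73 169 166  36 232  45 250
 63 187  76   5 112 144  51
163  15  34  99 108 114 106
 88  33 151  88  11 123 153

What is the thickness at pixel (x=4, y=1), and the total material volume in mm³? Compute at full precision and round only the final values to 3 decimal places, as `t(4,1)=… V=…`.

span = t_max - t_min = 3.46 - 0.47 = 2.990
L(4,1) = 232, L_eff = 1 - 232/255 = 0.090196 (inverted)
t(4,1) = 3.46 - 2.990·0.090196 = 3.190
Σt over all 5·7 pixels = 366718/6375 ≈ 57.5243922
V = pitch²·Σt = 0.65²·366718/6375 = 24.304

t(4,1)=3.190 V=24.304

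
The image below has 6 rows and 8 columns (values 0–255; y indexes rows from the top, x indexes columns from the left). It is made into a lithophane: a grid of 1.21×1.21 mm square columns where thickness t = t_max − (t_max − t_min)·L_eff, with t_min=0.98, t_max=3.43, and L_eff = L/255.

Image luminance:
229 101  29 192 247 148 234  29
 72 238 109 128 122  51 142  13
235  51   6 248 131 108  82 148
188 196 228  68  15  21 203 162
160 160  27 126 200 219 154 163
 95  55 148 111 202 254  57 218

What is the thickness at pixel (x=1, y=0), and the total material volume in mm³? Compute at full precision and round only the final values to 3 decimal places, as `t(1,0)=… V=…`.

t(1,0)=2.460 V=149.291

span = t_max - t_min = 3.43 - 0.98 = 2.450
L(1,0) = 101, L_eff = 101/255 = 0.396078
t(1,0) = 3.43 - 2.450·0.396078 = 2.460
Σt over all 6·8 pixels = 520037/5100 ≈ 101.9680392
V = pitch²·Σt = 1.21²·520037/5100 = 149.291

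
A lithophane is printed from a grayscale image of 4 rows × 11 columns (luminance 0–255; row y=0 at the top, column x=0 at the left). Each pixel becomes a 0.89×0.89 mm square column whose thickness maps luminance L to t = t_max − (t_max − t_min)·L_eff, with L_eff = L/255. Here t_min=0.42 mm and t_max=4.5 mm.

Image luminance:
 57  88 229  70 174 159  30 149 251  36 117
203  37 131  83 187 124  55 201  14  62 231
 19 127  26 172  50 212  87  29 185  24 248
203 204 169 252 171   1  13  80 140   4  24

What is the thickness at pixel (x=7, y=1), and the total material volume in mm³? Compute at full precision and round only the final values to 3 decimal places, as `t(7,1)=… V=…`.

t(7,1)=1.284 V=91.846

span = t_max - t_min = 4.5 - 0.42 = 4.080
L(7,1) = 201, L_eff = 201/255 = 0.788235
t(7,1) = 4.5 - 4.080·0.788235 = 1.284
Σt over all 4·11 pixels = 115.952
V = pitch²·Σt = 0.89²·115.952 = 91.846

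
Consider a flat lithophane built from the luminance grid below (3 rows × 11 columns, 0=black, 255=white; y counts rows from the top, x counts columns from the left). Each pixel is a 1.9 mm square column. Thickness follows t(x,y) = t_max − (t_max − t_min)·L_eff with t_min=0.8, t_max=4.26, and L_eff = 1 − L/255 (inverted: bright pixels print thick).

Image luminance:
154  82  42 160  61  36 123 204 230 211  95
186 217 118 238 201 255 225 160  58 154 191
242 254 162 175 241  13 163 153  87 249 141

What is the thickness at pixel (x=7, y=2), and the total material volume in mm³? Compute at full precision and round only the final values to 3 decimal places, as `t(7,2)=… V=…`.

span = t_max - t_min = 4.26 - 0.8 = 3.460
L(7,2) = 153, L_eff = 1 - 153/255 = 0.400000 (inverted)
t(7,2) = 4.26 - 3.460·0.400000 = 2.876
Σt over all 3·11 pixels = 1250213/12750 ≈ 98.0559216
V = pitch²·Σt = 1.9²·1250213/12750 = 353.982

t(7,2)=2.876 V=353.982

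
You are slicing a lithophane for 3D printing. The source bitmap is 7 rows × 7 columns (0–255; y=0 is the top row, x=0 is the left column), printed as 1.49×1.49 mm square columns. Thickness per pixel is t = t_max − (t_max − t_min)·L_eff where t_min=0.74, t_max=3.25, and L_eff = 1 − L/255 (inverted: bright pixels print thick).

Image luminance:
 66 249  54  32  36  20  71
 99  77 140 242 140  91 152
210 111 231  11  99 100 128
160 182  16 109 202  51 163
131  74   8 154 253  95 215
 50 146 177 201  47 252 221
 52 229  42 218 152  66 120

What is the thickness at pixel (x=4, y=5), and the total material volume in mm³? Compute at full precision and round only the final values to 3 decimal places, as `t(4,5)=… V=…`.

t(4,5)=1.203 V=214.786

span = t_max - t_min = 3.25 - 0.74 = 2.510
L(4,5) = 47, L_eff = 1 - 47/255 = 0.815686 (inverted)
t(4,5) = 3.25 - 2.510·0.815686 = 1.203
Σt over all 7·7 pixels = 98681/1020 ≈ 96.7460784
V = pitch²·Σt = 1.49²·98681/1020 = 214.786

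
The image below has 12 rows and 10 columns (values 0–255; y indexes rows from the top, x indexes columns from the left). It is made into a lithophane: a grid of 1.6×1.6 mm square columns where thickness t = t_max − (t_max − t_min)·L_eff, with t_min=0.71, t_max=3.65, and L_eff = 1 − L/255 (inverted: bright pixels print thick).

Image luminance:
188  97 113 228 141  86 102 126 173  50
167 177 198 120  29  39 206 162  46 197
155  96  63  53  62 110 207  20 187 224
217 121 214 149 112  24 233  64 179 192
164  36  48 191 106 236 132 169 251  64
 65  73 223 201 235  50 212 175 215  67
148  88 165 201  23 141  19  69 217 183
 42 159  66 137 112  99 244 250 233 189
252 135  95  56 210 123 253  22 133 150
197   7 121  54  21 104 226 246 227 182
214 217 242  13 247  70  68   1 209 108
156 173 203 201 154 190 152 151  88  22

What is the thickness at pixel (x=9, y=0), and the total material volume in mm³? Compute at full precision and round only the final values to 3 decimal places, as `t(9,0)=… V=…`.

t(9,0)=1.286 V=711.549

span = t_max - t_min = 3.65 - 0.71 = 2.940
L(9,0) = 50, L_eff = 1 - 50/255 = 0.803922 (inverted)
t(9,0) = 3.65 - 2.940·0.803922 = 1.286
Σt over all 12·10 pixels = 590641/2125 ≈ 277.9487059
V = pitch²·Σt = 1.6²·590641/2125 = 711.549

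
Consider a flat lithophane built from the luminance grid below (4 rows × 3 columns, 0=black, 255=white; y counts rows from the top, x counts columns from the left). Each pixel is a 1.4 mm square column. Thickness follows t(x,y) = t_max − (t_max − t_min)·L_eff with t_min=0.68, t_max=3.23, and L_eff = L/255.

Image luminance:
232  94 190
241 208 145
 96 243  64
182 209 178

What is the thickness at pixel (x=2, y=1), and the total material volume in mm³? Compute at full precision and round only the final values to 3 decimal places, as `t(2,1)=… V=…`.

t(2,1)=1.780 V=35.162

span = t_max - t_min = 3.23 - 0.68 = 2.550
L(2,1) = 145, L_eff = 145/255 = 0.568627
t(2,1) = 3.23 - 2.550·0.568627 = 1.780
Σt over all 4·3 pixels = 17.94
V = pitch²·Σt = 1.4²·17.94 = 35.162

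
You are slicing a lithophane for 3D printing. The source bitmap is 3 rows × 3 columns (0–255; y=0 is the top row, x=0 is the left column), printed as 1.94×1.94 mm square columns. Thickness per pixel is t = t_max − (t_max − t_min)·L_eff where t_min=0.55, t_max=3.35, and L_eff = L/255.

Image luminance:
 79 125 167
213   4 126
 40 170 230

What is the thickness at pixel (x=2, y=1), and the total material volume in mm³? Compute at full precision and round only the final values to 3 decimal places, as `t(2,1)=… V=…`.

span = t_max - t_min = 3.35 - 0.55 = 2.800
L(2,1) = 126, L_eff = 126/255 = 0.494118
t(2,1) = 3.35 - 2.800·0.494118 = 1.966
Σt over all 3·3 pixels = 89141/5100 ≈ 17.4786275
V = pitch²·Σt = 1.94²·89141/5100 = 65.783

t(2,1)=1.966 V=65.783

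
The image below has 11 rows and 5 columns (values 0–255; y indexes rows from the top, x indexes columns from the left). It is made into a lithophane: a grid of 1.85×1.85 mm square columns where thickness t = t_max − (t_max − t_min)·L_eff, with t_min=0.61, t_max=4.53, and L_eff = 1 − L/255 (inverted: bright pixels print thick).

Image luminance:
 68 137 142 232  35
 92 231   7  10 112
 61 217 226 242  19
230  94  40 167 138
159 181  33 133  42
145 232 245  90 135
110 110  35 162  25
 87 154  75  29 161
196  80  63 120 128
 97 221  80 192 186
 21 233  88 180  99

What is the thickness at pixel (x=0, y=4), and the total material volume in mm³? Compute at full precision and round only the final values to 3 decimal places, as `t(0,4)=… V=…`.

span = t_max - t_min = 4.53 - 0.61 = 3.920
L(0,4) = 159, L_eff = 1 - 159/255 = 0.376471 (inverted)
t(0,4) = 4.53 - 3.920·0.376471 = 3.054
Σt over all 11·5 pixels = 3531709/25500 ≈ 138.4983922
V = pitch²·Σt = 1.85²·3531709/25500 = 474.011

t(0,4)=3.054 V=474.011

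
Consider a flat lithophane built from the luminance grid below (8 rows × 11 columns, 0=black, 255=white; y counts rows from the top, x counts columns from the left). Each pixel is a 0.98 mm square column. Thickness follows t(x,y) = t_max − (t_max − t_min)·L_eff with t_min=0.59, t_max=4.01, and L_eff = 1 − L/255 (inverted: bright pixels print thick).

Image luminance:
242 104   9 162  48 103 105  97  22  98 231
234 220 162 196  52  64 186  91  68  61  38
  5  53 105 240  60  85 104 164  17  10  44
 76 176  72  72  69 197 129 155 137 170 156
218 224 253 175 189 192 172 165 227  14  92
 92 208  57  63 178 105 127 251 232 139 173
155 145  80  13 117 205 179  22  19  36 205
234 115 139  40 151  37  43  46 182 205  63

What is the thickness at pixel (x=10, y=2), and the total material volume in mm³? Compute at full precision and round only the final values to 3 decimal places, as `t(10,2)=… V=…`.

t(10,2)=1.180 V=189.825

span = t_max - t_min = 4.01 - 0.59 = 3.420
L(10,2) = 44, L_eff = 1 - 44/255 = 0.827451 (inverted)
t(10,2) = 4.01 - 3.420·0.827451 = 1.180
Σt over all 8·11 pixels = 420011/2125 ≈ 197.6522353
V = pitch²·Σt = 0.98²·420011/2125 = 189.825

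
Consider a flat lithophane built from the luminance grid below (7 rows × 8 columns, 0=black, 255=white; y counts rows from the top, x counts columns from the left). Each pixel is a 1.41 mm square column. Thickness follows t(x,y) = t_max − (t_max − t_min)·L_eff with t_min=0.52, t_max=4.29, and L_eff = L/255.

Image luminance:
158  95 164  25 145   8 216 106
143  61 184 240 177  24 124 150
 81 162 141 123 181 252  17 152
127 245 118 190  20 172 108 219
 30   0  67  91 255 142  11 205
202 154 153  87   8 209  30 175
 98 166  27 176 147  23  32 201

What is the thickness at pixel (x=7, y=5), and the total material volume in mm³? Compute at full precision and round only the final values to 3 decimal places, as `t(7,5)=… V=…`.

span = t_max - t_min = 4.29 - 0.52 = 3.770
L(7,5) = 175, L_eff = 175/255 = 0.686275
t(7,5) = 4.29 - 3.770·0.686275 = 1.703
Σt over all 7·8 pixels = 1160237/8500 ≈ 136.4984706
V = pitch²·Σt = 1.41²·1160237/8500 = 271.373

t(7,5)=1.703 V=271.373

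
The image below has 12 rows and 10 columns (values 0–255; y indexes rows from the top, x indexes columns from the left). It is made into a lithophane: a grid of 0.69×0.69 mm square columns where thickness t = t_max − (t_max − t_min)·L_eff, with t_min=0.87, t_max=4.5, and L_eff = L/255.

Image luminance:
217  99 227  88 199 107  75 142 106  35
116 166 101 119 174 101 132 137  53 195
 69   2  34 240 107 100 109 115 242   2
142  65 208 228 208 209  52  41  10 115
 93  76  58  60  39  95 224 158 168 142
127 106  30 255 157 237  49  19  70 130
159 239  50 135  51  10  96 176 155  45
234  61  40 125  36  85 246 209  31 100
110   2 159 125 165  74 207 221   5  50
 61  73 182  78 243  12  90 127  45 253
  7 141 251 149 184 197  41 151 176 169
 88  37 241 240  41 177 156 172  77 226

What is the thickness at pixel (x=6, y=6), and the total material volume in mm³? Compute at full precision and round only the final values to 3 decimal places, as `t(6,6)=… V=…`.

span = t_max - t_min = 4.5 - 0.87 = 3.630
L(6,6) = 96, L_eff = 96/255 = 0.376471
t(6,6) = 4.5 - 3.630·0.376471 = 3.133
Σt over all 12·10 pixels = 1407707/4250 ≈ 331.2251765
V = pitch²·Σt = 0.69²·1407707/4250 = 157.696

t(6,6)=3.133 V=157.696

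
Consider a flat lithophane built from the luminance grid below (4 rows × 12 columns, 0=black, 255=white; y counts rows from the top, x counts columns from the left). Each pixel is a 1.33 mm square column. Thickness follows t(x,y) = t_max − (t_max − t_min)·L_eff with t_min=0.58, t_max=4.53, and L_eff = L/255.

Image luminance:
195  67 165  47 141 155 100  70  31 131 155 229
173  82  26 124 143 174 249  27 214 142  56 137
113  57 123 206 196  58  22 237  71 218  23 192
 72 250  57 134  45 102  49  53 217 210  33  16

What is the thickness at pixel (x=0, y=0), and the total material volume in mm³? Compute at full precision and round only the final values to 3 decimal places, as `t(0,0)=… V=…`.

t(0,0)=1.509 V=226.062

span = t_max - t_min = 4.53 - 0.58 = 3.950
L(0,0) = 195, L_eff = 195/255 = 0.764706
t(0,0) = 4.53 - 3.950·0.764706 = 1.509
Σt over all 4·12 pixels = 217257/1700 ≈ 127.7982353
V = pitch²·Σt = 1.33²·217257/1700 = 226.062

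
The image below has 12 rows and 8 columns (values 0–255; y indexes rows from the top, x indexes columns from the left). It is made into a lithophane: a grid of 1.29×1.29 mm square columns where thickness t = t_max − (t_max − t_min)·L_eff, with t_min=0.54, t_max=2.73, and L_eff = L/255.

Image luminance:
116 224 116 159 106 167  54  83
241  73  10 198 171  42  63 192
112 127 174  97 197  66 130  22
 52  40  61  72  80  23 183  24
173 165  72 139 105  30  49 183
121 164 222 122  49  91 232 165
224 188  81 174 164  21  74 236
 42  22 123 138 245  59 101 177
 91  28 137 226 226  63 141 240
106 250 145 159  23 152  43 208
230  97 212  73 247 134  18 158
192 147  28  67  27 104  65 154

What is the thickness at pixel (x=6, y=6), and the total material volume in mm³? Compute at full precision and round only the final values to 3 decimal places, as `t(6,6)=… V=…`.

span = t_max - t_min = 2.73 - 0.54 = 2.190
L(6,6) = 74, L_eff = 74/255 = 0.290196
t(6,6) = 2.73 - 2.190·0.290196 = 2.094
Σt over all 12·8 pixels = 1365039/8500 ≈ 160.5928235
V = pitch²·Σt = 1.29²·1365039/8500 = 267.243

t(6,6)=2.094 V=267.243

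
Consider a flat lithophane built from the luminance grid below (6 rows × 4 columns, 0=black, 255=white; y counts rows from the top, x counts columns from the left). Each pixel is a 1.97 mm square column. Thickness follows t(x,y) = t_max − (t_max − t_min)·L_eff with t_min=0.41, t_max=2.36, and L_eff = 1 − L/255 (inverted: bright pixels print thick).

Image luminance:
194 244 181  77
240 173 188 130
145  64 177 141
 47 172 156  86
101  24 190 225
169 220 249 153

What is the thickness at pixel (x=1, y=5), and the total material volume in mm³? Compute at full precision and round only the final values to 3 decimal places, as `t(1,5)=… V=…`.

span = t_max - t_min = 2.36 - 0.41 = 1.950
L(1,5) = 220, L_eff = 1 - 220/255 = 0.137255 (inverted)
t(1,5) = 2.36 - 1.950·0.137255 = 2.092
Σt over all 6·4 pixels = 32713/850 ≈ 38.4858824
V = pitch²·Σt = 1.97²·32713/850 = 149.360

t(1,5)=2.092 V=149.360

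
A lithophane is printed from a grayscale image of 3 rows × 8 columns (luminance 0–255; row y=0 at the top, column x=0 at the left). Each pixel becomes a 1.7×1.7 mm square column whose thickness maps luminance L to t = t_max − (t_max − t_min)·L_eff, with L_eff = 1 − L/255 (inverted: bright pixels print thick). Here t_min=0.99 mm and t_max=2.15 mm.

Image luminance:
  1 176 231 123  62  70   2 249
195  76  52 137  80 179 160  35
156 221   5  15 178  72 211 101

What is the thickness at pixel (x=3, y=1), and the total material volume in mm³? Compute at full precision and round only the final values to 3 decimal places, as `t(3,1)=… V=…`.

span = t_max - t_min = 2.15 - 0.99 = 1.160
L(3,1) = 137, L_eff = 1 - 137/255 = 0.462745 (inverted)
t(3,1) = 2.15 - 1.160·0.462745 = 1.613
Σt over all 3·8 pixels = 77431/2125 ≈ 36.4381176
V = pitch²·Σt = 1.7²·77431/2125 = 105.306

t(3,1)=1.613 V=105.306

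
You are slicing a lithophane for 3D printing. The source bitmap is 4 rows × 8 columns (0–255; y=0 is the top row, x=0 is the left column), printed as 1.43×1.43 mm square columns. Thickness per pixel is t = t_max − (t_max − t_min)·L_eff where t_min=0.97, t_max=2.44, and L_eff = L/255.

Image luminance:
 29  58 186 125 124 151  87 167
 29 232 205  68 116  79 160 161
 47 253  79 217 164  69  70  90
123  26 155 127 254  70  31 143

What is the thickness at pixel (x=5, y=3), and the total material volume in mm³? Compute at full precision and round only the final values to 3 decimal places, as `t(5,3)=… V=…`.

span = t_max - t_min = 2.44 - 0.97 = 1.470
L(5,3) = 70, L_eff = 70/255 = 0.274510
t(5,3) = 2.44 - 1.470·0.274510 = 2.036
Σt over all 4·8 pixels = 18913/340 ≈ 55.6264706
V = pitch²·Σt = 1.43²·18913/340 = 113.751

t(5,3)=2.036 V=113.751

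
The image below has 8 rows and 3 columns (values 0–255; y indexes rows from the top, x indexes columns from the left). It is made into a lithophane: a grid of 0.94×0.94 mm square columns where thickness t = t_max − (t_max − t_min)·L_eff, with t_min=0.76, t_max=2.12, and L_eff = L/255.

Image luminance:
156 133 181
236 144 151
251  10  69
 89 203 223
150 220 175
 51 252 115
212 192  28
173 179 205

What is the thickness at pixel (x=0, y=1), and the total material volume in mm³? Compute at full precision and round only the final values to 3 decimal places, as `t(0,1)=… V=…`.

t(0,1)=0.861 V=27.059

span = t_max - t_min = 2.12 - 0.76 = 1.360
L(0,1) = 236, L_eff = 236/255 = 0.925490
t(0,1) = 2.12 - 1.360·0.925490 = 0.861
Σt over all 8·3 pixels = 30.624
V = pitch²·Σt = 0.94²·30.624 = 27.059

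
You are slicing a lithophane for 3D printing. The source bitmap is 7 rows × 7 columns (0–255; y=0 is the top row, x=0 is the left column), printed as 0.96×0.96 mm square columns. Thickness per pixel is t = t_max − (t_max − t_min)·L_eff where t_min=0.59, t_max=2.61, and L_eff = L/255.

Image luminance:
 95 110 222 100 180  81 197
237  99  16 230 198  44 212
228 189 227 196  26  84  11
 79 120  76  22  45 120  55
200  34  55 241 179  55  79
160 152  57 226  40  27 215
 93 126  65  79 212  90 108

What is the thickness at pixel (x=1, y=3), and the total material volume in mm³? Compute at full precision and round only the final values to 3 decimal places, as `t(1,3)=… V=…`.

t(1,3)=1.659 V=74.119

span = t_max - t_min = 2.61 - 0.59 = 2.020
L(1,3) = 120, L_eff = 120/255 = 0.470588
t(1,3) = 2.61 - 2.020·0.470588 = 1.659
Σt over all 7·7 pixels = 2050811/25500 ≈ 80.4239608
V = pitch²·Σt = 0.96²·2050811/25500 = 74.119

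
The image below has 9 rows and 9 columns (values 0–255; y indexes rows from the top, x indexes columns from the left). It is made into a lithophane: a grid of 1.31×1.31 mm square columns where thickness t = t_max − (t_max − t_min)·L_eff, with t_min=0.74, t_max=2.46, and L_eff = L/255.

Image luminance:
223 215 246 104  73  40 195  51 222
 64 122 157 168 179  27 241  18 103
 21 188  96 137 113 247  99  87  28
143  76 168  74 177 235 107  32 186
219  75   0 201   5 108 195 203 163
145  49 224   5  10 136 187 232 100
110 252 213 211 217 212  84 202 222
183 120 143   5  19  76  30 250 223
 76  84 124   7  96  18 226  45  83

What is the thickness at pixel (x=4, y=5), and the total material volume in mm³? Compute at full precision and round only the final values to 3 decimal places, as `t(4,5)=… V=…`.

t(4,5)=2.393 V=220.989

span = t_max - t_min = 2.46 - 0.74 = 1.720
L(4,5) = 10, L_eff = 10/255 = 0.039216
t(4,5) = 2.46 - 1.720·0.039216 = 2.393
Σt over all 9·9 pixels = 328373/2550 ≈ 128.7737255
V = pitch²·Σt = 1.31²·328373/2550 = 220.989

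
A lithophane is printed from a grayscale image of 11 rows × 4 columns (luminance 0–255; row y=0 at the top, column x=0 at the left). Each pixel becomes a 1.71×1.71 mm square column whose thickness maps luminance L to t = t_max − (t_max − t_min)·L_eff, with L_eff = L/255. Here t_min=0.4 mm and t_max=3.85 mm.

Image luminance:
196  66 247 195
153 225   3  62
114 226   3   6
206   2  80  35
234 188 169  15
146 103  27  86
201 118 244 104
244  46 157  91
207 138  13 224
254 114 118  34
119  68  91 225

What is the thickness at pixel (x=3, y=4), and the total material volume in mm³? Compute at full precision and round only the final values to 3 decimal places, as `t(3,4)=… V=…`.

t(3,4)=3.647 V=273.918

span = t_max - t_min = 3.85 - 0.4 = 3.450
L(3,4) = 15, L_eff = 15/255 = 0.058824
t(3,4) = 3.85 - 3.450·0.058824 = 3.647
Σt over all 11·4 pixels = 159249/1700 ≈ 93.6758824
V = pitch²·Σt = 1.71²·159249/1700 = 273.918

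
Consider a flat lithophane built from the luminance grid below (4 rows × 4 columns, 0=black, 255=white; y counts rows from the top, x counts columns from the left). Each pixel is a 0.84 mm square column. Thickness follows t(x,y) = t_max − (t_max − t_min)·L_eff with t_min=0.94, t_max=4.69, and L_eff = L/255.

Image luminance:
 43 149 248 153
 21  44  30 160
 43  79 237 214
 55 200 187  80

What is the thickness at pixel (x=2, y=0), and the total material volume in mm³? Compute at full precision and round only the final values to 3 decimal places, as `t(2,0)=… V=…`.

span = t_max - t_min = 4.69 - 0.94 = 3.750
L(2,0) = 248, L_eff = 248/255 = 0.972549
t(2,0) = 4.69 - 3.750·0.972549 = 1.043
Σt over all 4·4 pixels = 78993/1700 ≈ 46.4664706
V = pitch²·Σt = 0.84²·78993/1700 = 32.787

t(2,0)=1.043 V=32.787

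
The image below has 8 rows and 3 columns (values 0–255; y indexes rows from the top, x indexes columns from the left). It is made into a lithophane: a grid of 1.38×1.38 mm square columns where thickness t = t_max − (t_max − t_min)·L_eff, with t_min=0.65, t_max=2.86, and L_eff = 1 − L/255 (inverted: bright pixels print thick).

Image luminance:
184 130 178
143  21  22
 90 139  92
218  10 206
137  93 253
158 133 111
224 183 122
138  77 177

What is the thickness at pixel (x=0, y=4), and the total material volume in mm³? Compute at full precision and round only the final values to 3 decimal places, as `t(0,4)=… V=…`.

t(0,4)=1.837 V=83.168

span = t_max - t_min = 2.86 - 0.65 = 2.210
L(0,4) = 137, L_eff = 1 - 137/255 = 0.462745 (inverted)
t(0,4) = 2.86 - 2.210·0.462745 = 1.837
Σt over all 8·3 pixels = 65507/1500 ≈ 43.6713333
V = pitch²·Σt = 1.38²·65507/1500 = 83.168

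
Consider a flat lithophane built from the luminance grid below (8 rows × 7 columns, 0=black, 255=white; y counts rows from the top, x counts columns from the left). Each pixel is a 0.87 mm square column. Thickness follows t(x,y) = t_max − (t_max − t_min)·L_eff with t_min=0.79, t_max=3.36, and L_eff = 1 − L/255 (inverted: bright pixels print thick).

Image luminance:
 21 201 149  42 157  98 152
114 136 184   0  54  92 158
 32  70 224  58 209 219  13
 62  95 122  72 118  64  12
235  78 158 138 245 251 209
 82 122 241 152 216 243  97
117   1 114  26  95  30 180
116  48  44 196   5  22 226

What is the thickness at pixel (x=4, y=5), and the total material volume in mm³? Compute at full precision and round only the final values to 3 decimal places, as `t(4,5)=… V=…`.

t(4,5)=2.967 V=83.947

span = t_max - t_min = 3.36 - 0.79 = 2.570
L(4,5) = 216, L_eff = 1 - 216/255 = 0.152941 (inverted)
t(4,5) = 3.36 - 2.570·0.152941 = 2.967
Σt over all 8·7 pixels = 37709/340 ≈ 110.9088235
V = pitch²·Σt = 0.87²·37709/340 = 83.947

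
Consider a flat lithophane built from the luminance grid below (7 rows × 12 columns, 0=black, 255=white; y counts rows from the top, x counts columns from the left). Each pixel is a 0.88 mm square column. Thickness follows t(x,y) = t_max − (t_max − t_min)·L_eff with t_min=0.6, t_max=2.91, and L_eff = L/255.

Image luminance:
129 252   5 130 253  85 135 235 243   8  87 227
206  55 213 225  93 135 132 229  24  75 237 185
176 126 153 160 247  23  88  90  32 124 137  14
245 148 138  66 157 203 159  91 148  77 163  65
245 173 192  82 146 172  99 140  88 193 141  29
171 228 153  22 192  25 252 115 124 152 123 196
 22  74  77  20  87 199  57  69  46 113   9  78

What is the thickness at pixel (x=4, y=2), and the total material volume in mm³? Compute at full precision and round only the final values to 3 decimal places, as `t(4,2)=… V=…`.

span = t_max - t_min = 2.91 - 0.6 = 2.310
L(4,2) = 247, L_eff = 247/255 = 0.968627
t(4,2) = 2.91 - 2.310·0.968627 = 0.672
Σt over all 7·12 pixels = 308994/2125 ≈ 145.4089412
V = pitch²·Σt = 0.88²·308994/2125 = 112.605

t(4,2)=0.672 V=112.605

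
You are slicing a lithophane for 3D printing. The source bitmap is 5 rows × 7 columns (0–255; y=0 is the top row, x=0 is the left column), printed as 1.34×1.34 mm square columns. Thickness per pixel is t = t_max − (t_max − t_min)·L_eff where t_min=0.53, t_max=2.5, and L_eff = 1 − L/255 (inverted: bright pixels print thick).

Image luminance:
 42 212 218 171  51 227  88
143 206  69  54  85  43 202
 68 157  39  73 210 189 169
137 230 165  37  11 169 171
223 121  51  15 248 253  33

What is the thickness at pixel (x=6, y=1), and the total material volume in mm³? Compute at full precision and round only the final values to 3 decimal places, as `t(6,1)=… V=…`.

span = t_max - t_min = 2.5 - 0.53 = 1.970
L(6,1) = 202, L_eff = 1 - 202/255 = 0.207843 (inverted)
t(6,1) = 2.5 - 1.970·0.207843 = 2.091
Σt over all 5·7 pixels = 275057/5100 ≈ 53.9327451
V = pitch²·Σt = 1.34²·275057/5100 = 96.842

t(6,1)=2.091 V=96.842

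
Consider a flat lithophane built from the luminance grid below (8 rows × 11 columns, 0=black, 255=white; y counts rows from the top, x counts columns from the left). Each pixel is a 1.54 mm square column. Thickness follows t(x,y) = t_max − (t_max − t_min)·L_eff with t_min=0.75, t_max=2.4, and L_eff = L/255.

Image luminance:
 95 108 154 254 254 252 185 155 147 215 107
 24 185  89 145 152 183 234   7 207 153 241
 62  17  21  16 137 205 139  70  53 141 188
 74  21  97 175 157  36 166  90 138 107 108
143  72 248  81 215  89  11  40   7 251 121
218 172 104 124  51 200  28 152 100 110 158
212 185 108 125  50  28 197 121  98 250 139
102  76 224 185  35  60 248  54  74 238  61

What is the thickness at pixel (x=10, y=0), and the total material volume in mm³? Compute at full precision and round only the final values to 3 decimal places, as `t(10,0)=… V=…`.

span = t_max - t_min = 2.4 - 0.75 = 1.650
L(10,0) = 107, L_eff = 107/255 = 0.419608
t(10,0) = 2.4 - 1.650·0.419608 = 1.708
Σt over all 8·11 pixels = 234421/1700 ≈ 137.8947059
V = pitch²·Σt = 1.54²·234421/1700 = 327.031

t(10,0)=1.708 V=327.031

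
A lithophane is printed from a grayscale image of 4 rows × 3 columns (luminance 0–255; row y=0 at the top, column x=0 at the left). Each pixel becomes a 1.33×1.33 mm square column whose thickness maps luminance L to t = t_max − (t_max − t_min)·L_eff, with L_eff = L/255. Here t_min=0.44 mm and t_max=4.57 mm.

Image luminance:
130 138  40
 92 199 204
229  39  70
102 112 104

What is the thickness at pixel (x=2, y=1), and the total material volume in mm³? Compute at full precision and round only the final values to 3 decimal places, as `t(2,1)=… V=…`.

t(2,1)=1.266 V=55.207

span = t_max - t_min = 4.57 - 0.44 = 4.130
L(2,1) = 204, L_eff = 204/255 = 0.800000
t(2,1) = 4.57 - 4.130·0.800000 = 1.266
Σt over all 4·3 pixels = 795853/25500 ≈ 31.2099216
V = pitch²·Σt = 1.33²·795853/25500 = 55.207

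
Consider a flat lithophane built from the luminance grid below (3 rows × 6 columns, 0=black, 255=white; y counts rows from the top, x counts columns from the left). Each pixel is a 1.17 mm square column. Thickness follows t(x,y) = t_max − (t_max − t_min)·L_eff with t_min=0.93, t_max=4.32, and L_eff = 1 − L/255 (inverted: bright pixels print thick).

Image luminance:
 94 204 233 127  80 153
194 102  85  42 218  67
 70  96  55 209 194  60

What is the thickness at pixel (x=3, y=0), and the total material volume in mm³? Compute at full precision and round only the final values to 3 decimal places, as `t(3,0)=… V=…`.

span = t_max - t_min = 4.32 - 0.93 = 3.390
L(3,0) = 127, L_eff = 1 - 127/255 = 0.501961 (inverted)
t(3,0) = 4.32 - 3.390·0.501961 = 2.618
Σt over all 3·6 pixels = 400269/8500 ≈ 47.0904706
V = pitch²·Σt = 1.17²·400269/8500 = 64.462

t(3,0)=2.618 V=64.462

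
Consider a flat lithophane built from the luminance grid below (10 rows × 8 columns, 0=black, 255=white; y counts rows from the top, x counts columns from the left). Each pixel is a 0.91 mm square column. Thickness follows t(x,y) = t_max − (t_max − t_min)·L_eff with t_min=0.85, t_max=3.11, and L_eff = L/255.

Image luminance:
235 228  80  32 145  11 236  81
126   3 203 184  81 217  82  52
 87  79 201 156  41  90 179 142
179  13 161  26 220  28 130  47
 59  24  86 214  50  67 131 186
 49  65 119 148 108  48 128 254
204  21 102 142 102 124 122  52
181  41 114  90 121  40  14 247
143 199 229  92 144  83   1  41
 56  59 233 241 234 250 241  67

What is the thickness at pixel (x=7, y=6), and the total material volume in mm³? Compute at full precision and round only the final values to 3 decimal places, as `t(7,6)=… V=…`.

span = t_max - t_min = 3.11 - 0.85 = 2.260
L(7,6) = 52, L_eff = 52/255 = 0.203922
t(7,6) = 3.11 - 2.260·0.203922 = 2.649
Σt over all 10·8 pixels = 2094067/12750 ≈ 164.2405490
V = pitch²·Σt = 0.91²·2094067/12750 = 136.008

t(7,6)=2.649 V=136.008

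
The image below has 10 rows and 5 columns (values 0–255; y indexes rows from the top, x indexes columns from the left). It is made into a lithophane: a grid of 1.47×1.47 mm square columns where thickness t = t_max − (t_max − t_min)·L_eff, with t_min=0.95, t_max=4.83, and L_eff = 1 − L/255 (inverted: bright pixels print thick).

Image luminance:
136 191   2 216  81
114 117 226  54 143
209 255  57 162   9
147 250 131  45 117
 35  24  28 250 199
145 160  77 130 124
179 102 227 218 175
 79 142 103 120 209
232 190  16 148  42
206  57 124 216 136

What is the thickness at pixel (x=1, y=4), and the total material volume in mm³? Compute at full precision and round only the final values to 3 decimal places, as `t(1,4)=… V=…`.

t(1,4)=1.315 V=324.744

span = t_max - t_min = 4.83 - 0.95 = 3.880
L(1,4) = 24, L_eff = 1 - 24/255 = 0.905882 (inverted)
t(1,4) = 4.83 - 3.880·0.905882 = 1.315
Σt over all 10·5 pixels = 383219/2550 ≈ 150.2819608
V = pitch²·Σt = 1.47²·383219/2550 = 324.744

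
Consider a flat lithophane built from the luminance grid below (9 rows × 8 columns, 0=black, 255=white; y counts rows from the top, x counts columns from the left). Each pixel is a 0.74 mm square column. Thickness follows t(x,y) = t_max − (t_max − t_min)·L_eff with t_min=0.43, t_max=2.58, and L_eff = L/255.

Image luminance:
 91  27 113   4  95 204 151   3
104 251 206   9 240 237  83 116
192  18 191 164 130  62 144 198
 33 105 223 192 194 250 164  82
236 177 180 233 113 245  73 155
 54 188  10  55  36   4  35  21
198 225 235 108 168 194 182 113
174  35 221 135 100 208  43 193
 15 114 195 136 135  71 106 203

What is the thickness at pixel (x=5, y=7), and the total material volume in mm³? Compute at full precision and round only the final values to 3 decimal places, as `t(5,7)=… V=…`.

t(5,7)=0.826 V=57.408

span = t_max - t_min = 2.58 - 0.43 = 2.150
L(5,7) = 208, L_eff = 208/255 = 0.815686
t(5,7) = 2.58 - 2.150·0.815686 = 0.826
Σt over all 9·8 pixels = 267331/2550 ≈ 104.8356863
V = pitch²·Σt = 0.74²·267331/2550 = 57.408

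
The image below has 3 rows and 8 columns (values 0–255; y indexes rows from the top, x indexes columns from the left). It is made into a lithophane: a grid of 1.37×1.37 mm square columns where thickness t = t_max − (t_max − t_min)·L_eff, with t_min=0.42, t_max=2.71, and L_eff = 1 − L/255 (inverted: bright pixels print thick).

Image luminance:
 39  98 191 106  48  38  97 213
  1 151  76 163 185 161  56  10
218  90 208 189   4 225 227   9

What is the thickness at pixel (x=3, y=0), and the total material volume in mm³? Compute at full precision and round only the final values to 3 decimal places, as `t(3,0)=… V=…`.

t(3,0)=1.372 V=66.165

span = t_max - t_min = 2.71 - 0.42 = 2.290
L(3,0) = 106, L_eff = 1 - 106/255 = 0.584314 (inverted)
t(3,0) = 2.71 - 2.290·0.584314 = 1.372
Σt over all 3·8 pixels = 898927/25500 ≈ 35.2520392
V = pitch²·Σt = 1.37²·898927/25500 = 66.165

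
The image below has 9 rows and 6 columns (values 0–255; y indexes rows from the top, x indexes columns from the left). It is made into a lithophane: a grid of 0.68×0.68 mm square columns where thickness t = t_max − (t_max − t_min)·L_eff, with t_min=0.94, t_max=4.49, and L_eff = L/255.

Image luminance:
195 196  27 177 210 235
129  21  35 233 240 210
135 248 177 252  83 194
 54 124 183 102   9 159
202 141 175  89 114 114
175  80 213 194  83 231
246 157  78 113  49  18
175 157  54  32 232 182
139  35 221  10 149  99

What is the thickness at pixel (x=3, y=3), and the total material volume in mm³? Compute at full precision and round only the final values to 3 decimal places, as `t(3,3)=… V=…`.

span = t_max - t_min = 4.49 - 0.94 = 3.550
L(3,3) = 102, L_eff = 102/255 = 0.400000
t(3,3) = 4.49 - 3.550·0.400000 = 3.070
Σt over all 9·6 pixels = 698011/5100 ≈ 136.8649020
V = pitch²·Σt = 0.68²·698011/5100 = 63.286

t(3,3)=3.070 V=63.286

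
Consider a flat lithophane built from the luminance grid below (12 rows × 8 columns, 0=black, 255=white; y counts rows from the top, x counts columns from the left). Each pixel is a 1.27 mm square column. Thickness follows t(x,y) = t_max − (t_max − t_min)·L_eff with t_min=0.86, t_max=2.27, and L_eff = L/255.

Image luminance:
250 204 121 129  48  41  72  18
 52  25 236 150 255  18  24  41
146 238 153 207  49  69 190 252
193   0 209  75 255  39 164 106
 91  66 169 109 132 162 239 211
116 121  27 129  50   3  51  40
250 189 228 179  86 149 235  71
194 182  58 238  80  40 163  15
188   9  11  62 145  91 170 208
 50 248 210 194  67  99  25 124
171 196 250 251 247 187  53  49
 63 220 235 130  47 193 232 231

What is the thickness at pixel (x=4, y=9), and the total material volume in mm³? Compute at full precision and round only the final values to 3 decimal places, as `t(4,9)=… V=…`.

t(4,9)=1.900 V=237.702

span = t_max - t_min = 2.27 - 0.86 = 1.410
L(4,9) = 67, L_eff = 67/255 = 0.262745
t(4,9) = 2.27 - 1.410·0.262745 = 1.900
Σt over all 12·8 pixels = 626347/4250 ≈ 147.3757647
V = pitch²·Σt = 1.27²·626347/4250 = 237.702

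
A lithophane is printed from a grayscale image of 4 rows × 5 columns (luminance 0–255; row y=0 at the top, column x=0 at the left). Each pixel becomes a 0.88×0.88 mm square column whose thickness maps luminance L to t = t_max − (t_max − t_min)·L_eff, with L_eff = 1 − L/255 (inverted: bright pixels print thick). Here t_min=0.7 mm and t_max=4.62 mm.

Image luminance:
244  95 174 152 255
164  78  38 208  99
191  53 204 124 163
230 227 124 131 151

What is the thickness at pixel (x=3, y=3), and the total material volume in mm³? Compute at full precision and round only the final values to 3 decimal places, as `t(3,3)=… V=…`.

span = t_max - t_min = 4.62 - 0.7 = 3.920
L(3,3) = 131, L_eff = 1 - 131/255 = 0.486275 (inverted)
t(3,3) = 4.62 - 3.920·0.486275 = 2.714
Σt over all 4·5 pixels = 26236/425 ≈ 61.7317647
V = pitch²·Σt = 0.88²·26236/425 = 47.805

t(3,3)=2.714 V=47.805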